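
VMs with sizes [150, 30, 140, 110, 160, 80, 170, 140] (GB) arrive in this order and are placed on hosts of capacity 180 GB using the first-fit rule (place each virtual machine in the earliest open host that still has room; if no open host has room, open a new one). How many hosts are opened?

  150 → host 1 (new)  [load 150/180]
  30 → host 1  [load 180/180]
  140 → host 2 (new)  [load 140/180]
  110 → host 3 (new)  [load 110/180]
  160 → host 4 (new)  [load 160/180]
  80 → host 5 (new)  [load 80/180]
  170 → host 6 (new)  [load 170/180]
  140 → host 7 (new)  [load 140/180]
7 hosts opened.

7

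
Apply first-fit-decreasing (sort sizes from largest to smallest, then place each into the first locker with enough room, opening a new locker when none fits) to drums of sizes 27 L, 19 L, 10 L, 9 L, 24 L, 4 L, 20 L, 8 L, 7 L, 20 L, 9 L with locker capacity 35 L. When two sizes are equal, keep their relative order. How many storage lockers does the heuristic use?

Sorted descending: 27, 24, 20, 20, 19, 10, 9, 9, 8, 7, 4.
  27 → locker 1 (new)  [load 27/35]
  24 → locker 2 (new)  [load 24/35]
  20 → locker 3 (new)  [load 20/35]
  20 → locker 4 (new)  [load 20/35]
  19 → locker 5 (new)  [load 19/35]
  10 → locker 2  [load 34/35]
  9 → locker 3  [load 29/35]
  9 → locker 4  [load 29/35]
  8 → locker 1  [load 35/35]
  7 → locker 5  [load 26/35]
  4 → locker 3  [load 33/35]
5 storage lockers opened.

5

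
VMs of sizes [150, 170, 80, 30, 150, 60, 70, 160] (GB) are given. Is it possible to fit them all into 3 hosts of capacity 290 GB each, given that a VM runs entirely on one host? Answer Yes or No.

No

Total = 870 GB; ⌈870/290⌉ = 3.
4 VMs each exceed half the capacity and cannot share a host, forcing at least 4 hosts.
At least 4 hosts are required, but only 3 are allowed.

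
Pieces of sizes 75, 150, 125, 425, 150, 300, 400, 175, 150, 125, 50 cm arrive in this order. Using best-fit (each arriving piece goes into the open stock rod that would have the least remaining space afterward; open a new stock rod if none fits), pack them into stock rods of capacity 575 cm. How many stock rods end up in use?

4

  75 → stock rod 1 (new)  [load 75/575]
  150 → stock rod 1  [load 225/575]
  125 → stock rod 1  [load 350/575]
  425 → stock rod 2 (new)  [load 425/575]
  150 → stock rod 2  [load 575/575]
  300 → stock rod 3 (new)  [load 300/575]
  400 → stock rod 4 (new)  [load 400/575]
  175 → stock rod 4  [load 575/575]
  150 → stock rod 1  [load 500/575]
  125 → stock rod 3  [load 425/575]
  50 → stock rod 1  [load 550/575]
4 stock rods opened.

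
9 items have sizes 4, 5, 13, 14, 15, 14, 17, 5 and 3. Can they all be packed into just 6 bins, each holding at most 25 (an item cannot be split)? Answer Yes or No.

A valid assignment using 5 bins:
  bin 1: 17 + 5 + 3 = 25
  bin 2: 15 + 5 + 4 = 24
  bin 3: 14 = 14
  bin 4: 14 = 14
  bin 5: 13 = 13
That uses only 5 ≤ 6, so 6 bins are enough.

Yes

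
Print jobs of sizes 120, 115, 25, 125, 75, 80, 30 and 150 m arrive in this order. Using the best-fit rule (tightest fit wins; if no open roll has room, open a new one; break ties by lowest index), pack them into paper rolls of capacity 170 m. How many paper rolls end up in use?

  120 → roll 1 (new)  [load 120/170]
  115 → roll 2 (new)  [load 115/170]
  25 → roll 1  [load 145/170]
  125 → roll 3 (new)  [load 125/170]
  75 → roll 4 (new)  [load 75/170]
  80 → roll 4  [load 155/170]
  30 → roll 3  [load 155/170]
  150 → roll 5 (new)  [load 150/170]
5 paper rolls opened.

5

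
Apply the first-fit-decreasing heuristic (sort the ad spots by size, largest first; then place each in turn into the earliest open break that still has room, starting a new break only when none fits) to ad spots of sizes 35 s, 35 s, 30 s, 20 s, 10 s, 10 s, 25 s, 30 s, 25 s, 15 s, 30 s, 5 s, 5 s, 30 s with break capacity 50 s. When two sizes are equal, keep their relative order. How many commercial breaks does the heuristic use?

7

Sorted descending: 35, 35, 30, 30, 30, 30, 25, 25, 20, 15, 10, 10, 5, 5.
  35 → break 1 (new)  [load 35/50]
  35 → break 2 (new)  [load 35/50]
  30 → break 3 (new)  [load 30/50]
  30 → break 4 (new)  [load 30/50]
  30 → break 5 (new)  [load 30/50]
  30 → break 6 (new)  [load 30/50]
  25 → break 7 (new)  [load 25/50]
  25 → break 7  [load 50/50]
  20 → break 3  [load 50/50]
  15 → break 1  [load 50/50]
  10 → break 2  [load 45/50]
  10 → break 4  [load 40/50]
  5 → break 2  [load 50/50]
  5 → break 4  [load 45/50]
7 commercial breaks opened.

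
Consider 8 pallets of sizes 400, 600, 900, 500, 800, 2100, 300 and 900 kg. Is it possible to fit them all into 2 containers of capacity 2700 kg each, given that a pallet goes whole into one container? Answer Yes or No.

No

Total = 6500 kg; ⌈6500/2700⌉ = 3.
At least 3 containers are required, but only 2 are allowed.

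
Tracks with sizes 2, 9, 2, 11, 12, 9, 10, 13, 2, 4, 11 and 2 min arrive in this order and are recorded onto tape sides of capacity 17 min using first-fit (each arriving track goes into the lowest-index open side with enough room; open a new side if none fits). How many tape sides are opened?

7

  2 → side 1 (new)  [load 2/17]
  9 → side 1  [load 11/17]
  2 → side 1  [load 13/17]
  11 → side 2 (new)  [load 11/17]
  12 → side 3 (new)  [load 12/17]
  9 → side 4 (new)  [load 9/17]
  10 → side 5 (new)  [load 10/17]
  13 → side 6 (new)  [load 13/17]
  2 → side 1  [load 15/17]
  4 → side 2  [load 15/17]
  11 → side 7 (new)  [load 11/17]
  2 → side 1  [load 17/17]
7 tape sides opened.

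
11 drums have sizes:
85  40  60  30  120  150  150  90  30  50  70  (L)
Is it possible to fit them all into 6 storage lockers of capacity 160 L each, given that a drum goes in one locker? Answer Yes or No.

Yes

A valid assignment using 6 storage lockers:
  locker 1: 150 = 150
  locker 2: 150 = 150
  locker 3: 120 + 40 = 160
  locker 4: 90 + 70 = 160
  locker 5: 85 + 60 = 145
  locker 6: 50 + 30 + 30 = 110
Every load is within 160 L, so 6 storage lockers suffice.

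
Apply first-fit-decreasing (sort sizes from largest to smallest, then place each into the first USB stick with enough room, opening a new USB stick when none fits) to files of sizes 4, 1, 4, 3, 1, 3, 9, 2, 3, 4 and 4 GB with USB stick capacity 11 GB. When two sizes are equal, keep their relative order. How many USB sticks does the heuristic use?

4

Sorted descending: 9, 4, 4, 4, 4, 3, 3, 3, 2, 1, 1.
  9 → USB stick 1 (new)  [load 9/11]
  4 → USB stick 2 (new)  [load 4/11]
  4 → USB stick 2  [load 8/11]
  4 → USB stick 3 (new)  [load 4/11]
  4 → USB stick 3  [load 8/11]
  3 → USB stick 2  [load 11/11]
  3 → USB stick 3  [load 11/11]
  3 → USB stick 4 (new)  [load 3/11]
  2 → USB stick 1  [load 11/11]
  1 → USB stick 4  [load 4/11]
  1 → USB stick 4  [load 5/11]
4 USB sticks opened.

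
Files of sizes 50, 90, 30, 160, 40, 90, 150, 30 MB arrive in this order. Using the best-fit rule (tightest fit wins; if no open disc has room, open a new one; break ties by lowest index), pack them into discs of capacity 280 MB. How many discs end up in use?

  50 → disc 1 (new)  [load 50/280]
  90 → disc 1  [load 140/280]
  30 → disc 1  [load 170/280]
  160 → disc 2 (new)  [load 160/280]
  40 → disc 1  [load 210/280]
  90 → disc 2  [load 250/280]
  150 → disc 3 (new)  [load 150/280]
  30 → disc 2  [load 280/280]
3 discs opened.

3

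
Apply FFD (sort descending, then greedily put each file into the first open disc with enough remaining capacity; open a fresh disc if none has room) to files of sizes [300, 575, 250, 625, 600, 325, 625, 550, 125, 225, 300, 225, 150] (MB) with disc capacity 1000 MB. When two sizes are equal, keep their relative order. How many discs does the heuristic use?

6

Sorted descending: 625, 625, 600, 575, 550, 325, 300, 300, 250, 225, 225, 150, 125.
  625 → disc 1 (new)  [load 625/1000]
  625 → disc 2 (new)  [load 625/1000]
  600 → disc 3 (new)  [load 600/1000]
  575 → disc 4 (new)  [load 575/1000]
  550 → disc 5 (new)  [load 550/1000]
  325 → disc 1  [load 950/1000]
  300 → disc 2  [load 925/1000]
  300 → disc 3  [load 900/1000]
  250 → disc 4  [load 825/1000]
  225 → disc 5  [load 775/1000]
  225 → disc 5  [load 1000/1000]
  150 → disc 4  [load 975/1000]
  125 → disc 6 (new)  [load 125/1000]
6 discs opened.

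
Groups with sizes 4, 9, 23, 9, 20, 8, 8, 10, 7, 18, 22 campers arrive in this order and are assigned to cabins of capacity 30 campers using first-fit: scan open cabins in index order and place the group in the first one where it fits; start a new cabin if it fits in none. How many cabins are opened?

  4 → cabin 1 (new)  [load 4/30]
  9 → cabin 1  [load 13/30]
  23 → cabin 2 (new)  [load 23/30]
  9 → cabin 1  [load 22/30]
  20 → cabin 3 (new)  [load 20/30]
  8 → cabin 1  [load 30/30]
  8 → cabin 3  [load 28/30]
  10 → cabin 4 (new)  [load 10/30]
  7 → cabin 2  [load 30/30]
  18 → cabin 4  [load 28/30]
  22 → cabin 5 (new)  [load 22/30]
5 cabins opened.

5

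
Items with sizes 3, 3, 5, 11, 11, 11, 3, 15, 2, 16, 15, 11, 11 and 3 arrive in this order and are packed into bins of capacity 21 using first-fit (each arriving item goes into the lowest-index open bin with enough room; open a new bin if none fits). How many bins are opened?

  3 → bin 1 (new)  [load 3/21]
  3 → bin 1  [load 6/21]
  5 → bin 1  [load 11/21]
  11 → bin 2 (new)  [load 11/21]
  11 → bin 3 (new)  [load 11/21]
  11 → bin 4 (new)  [load 11/21]
  3 → bin 1  [load 14/21]
  15 → bin 5 (new)  [load 15/21]
  2 → bin 1  [load 16/21]
  16 → bin 6 (new)  [load 16/21]
  15 → bin 7 (new)  [load 15/21]
  11 → bin 8 (new)  [load 11/21]
  11 → bin 9 (new)  [load 11/21]
  3 → bin 1  [load 19/21]
9 bins opened.

9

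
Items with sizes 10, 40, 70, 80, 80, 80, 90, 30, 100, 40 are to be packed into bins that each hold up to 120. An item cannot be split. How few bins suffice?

Total = 100 + 90 + 80 + 80 + 80 + 70 + 40 + 40 + 30 + 10 = 620.
Lower bound: ⌈620/120⌉ = 6 bins.
A packing using 6 bins:
  bin 1: 100 + 10 = 110
  bin 2: 90 + 30 = 120
  bin 3: 80 + 40 = 120
  bin 4: 80 + 40 = 120
  bin 5: 80 = 80
  bin 6: 70 = 70
This matches the lower bound, so 6 is optimal.

6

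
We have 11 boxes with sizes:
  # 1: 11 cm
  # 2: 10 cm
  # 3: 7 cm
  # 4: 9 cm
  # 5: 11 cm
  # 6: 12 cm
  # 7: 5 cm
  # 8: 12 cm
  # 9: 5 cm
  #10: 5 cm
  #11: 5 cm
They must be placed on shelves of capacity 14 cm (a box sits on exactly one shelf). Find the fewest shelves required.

8

Total = 12 + 12 + 11 + 11 + 10 + 9 + 7 + 5 + 5 + 5 + 5 = 92 cm.
Lower bound: ⌈92/14⌉ = 7 shelves.
A packing using 8 shelves:
  shelf 1: 12 = 12
  shelf 2: 12 = 12
  shelf 3: 11 = 11
  shelf 4: 11 = 11
  shelf 5: 10 = 10
  shelf 6: 9 + 5 = 14
  shelf 7: 7 + 5 = 12
  shelf 8: 5 + 5 = 10
No arrangement into 7 shelves stays within capacity, so 8 is optimal.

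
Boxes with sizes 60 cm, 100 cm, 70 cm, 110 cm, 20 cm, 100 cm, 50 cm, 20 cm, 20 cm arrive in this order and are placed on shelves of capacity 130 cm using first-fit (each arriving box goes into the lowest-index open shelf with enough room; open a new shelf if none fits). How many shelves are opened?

  60 → shelf 1 (new)  [load 60/130]
  100 → shelf 2 (new)  [load 100/130]
  70 → shelf 1  [load 130/130]
  110 → shelf 3 (new)  [load 110/130]
  20 → shelf 2  [load 120/130]
  100 → shelf 4 (new)  [load 100/130]
  50 → shelf 5 (new)  [load 50/130]
  20 → shelf 3  [load 130/130]
  20 → shelf 4  [load 120/130]
5 shelves opened.

5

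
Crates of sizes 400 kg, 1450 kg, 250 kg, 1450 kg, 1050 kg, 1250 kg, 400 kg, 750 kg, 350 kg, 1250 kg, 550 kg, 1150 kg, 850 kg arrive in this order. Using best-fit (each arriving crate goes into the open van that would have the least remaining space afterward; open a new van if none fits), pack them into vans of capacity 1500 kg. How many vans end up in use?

9

  400 → van 1 (new)  [load 400/1500]
  1450 → van 2 (new)  [load 1450/1500]
  250 → van 1  [load 650/1500]
  1450 → van 3 (new)  [load 1450/1500]
  1050 → van 4 (new)  [load 1050/1500]
  1250 → van 5 (new)  [load 1250/1500]
  400 → van 4  [load 1450/1500]
  750 → van 1  [load 1400/1500]
  350 → van 6 (new)  [load 350/1500]
  1250 → van 7 (new)  [load 1250/1500]
  550 → van 6  [load 900/1500]
  1150 → van 8 (new)  [load 1150/1500]
  850 → van 9 (new)  [load 850/1500]
9 vans opened.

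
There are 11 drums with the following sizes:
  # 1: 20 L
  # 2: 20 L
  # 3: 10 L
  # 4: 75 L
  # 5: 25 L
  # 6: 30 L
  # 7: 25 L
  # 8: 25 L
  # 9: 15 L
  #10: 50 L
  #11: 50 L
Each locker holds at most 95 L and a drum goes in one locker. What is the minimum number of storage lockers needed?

4

Total = 75 + 50 + 50 + 30 + 25 + 25 + 25 + 20 + 20 + 15 + 10 = 345 L.
Lower bound: ⌈345/95⌉ = 4 storage lockers.
A packing using 4 storage lockers:
  locker 1: 75 + 20 = 95
  locker 2: 50 + 30 + 15 = 95
  locker 3: 50 + 25 + 20 = 95
  locker 4: 25 + 25 + 10 = 60
This matches the lower bound, so 4 is optimal.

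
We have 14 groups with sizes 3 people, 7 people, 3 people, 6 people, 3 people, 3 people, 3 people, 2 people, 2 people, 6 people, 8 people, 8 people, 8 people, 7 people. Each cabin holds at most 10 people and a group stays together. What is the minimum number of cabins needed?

Total = 8 + 8 + 8 + 7 + 7 + 6 + 6 + 3 + 3 + 3 + 3 + 3 + 2 + 2 = 69 people.
Lower bound: ⌈69/10⌉ = 7 cabins.
A packing using 8 cabins:
  cabin 1: 8 + 2 = 10
  cabin 2: 8 + 2 = 10
  cabin 3: 8 = 8
  cabin 4: 7 + 3 = 10
  cabin 5: 7 + 3 = 10
  cabin 6: 6 + 3 = 9
  cabin 7: 6 + 3 = 9
  cabin 8: 3 = 3
No arrangement into 7 cabins stays within capacity, so 8 is optimal.

8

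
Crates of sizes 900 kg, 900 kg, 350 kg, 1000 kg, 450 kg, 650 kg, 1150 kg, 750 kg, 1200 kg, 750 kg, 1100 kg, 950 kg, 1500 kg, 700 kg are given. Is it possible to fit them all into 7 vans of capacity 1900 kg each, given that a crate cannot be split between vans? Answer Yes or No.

Yes

A valid assignment using 7 vans:
  van 1: 1500 + 350 = 1850
  van 2: 1200 + 700 = 1900
  van 3: 1150 + 750 = 1900
  van 4: 1100 + 750 = 1850
  van 5: 1000 + 900 = 1900
  van 6: 950 + 900 = 1850
  van 7: 650 + 450 = 1100
Every load is within 1900 kg, so 7 vans suffice.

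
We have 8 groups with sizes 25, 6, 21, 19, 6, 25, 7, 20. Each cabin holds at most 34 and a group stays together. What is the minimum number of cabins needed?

5

Total = 25 + 25 + 21 + 20 + 19 + 7 + 6 + 6 = 129.
Lower bound: ⌈129/34⌉ = 4 cabins.
Also, 5 groups each exceed 17, and no two of those can share a cabin, so at least 5 cabins are needed.
A packing using 5 cabins:
  cabin 1: 25 + 7 = 32
  cabin 2: 25 + 6 = 31
  cabin 3: 21 + 6 = 27
  cabin 4: 20 = 20
  cabin 5: 19 = 19
This matches the lower bound, so 5 is optimal.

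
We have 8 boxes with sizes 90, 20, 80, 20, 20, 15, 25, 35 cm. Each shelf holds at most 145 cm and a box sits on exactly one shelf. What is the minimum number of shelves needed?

3

Total = 90 + 80 + 35 + 25 + 20 + 20 + 20 + 15 = 305 cm.
Lower bound: ⌈305/145⌉ = 3 shelves.
A packing using 3 shelves:
  shelf 1: 90 + 35 + 20 = 145
  shelf 2: 80 + 25 + 20 + 20 = 145
  shelf 3: 15 = 15
This matches the lower bound, so 3 is optimal.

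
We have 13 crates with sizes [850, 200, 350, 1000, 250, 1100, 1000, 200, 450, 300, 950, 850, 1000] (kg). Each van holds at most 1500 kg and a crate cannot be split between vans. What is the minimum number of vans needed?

7

Total = 1100 + 1000 + 1000 + 1000 + 950 + 850 + 850 + 450 + 350 + 300 + 250 + 200 + 200 = 8500 kg.
Lower bound: ⌈8500/1500⌉ = 6 vans.
Also, 7 crates each exceed 750 kg, and no two of those can share a van, so at least 7 vans are needed.
A packing using 7 vans:
  van 1: 1100 + 350 = 1450
  van 2: 1000 + 450 = 1450
  van 3: 1000 + 300 + 200 = 1500
  van 4: 1000 + 250 + 200 = 1450
  van 5: 950 = 950
  van 6: 850 = 850
  van 7: 850 = 850
This matches the lower bound, so 7 is optimal.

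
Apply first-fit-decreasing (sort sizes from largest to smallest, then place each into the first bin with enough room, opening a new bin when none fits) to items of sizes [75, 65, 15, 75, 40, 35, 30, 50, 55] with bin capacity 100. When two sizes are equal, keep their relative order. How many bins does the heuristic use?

Sorted descending: 75, 75, 65, 55, 50, 40, 35, 30, 15.
  75 → bin 1 (new)  [load 75/100]
  75 → bin 2 (new)  [load 75/100]
  65 → bin 3 (new)  [load 65/100]
  55 → bin 4 (new)  [load 55/100]
  50 → bin 5 (new)  [load 50/100]
  40 → bin 4  [load 95/100]
  35 → bin 3  [load 100/100]
  30 → bin 5  [load 80/100]
  15 → bin 1  [load 90/100]
5 bins opened.

5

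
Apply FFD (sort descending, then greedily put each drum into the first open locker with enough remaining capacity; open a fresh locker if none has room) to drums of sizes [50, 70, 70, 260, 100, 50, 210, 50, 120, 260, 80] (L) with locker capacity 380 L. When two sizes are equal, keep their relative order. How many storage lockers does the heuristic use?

4

Sorted descending: 260, 260, 210, 120, 100, 80, 70, 70, 50, 50, 50.
  260 → locker 1 (new)  [load 260/380]
  260 → locker 2 (new)  [load 260/380]
  210 → locker 3 (new)  [load 210/380]
  120 → locker 1  [load 380/380]
  100 → locker 2  [load 360/380]
  80 → locker 3  [load 290/380]
  70 → locker 3  [load 360/380]
  70 → locker 4 (new)  [load 70/380]
  50 → locker 4  [load 120/380]
  50 → locker 4  [load 170/380]
  50 → locker 4  [load 220/380]
4 storage lockers opened.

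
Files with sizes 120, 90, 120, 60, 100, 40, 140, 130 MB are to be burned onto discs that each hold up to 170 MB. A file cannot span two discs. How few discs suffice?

Total = 140 + 130 + 120 + 120 + 100 + 90 + 60 + 40 = 800 MB.
Lower bound: ⌈800/170⌉ = 5 discs.
Also, 6 files each exceed 85 MB, and no two of those can share a disc, so at least 6 discs are needed.
A packing using 6 discs:
  disc 1: 140 = 140
  disc 2: 130 + 40 = 170
  disc 3: 120 = 120
  disc 4: 120 = 120
  disc 5: 100 + 60 = 160
  disc 6: 90 = 90
This matches the lower bound, so 6 is optimal.

6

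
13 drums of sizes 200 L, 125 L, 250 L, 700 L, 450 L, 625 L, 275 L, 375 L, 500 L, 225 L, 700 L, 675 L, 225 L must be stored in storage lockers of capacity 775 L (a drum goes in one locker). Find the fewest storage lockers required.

Total = 700 + 700 + 675 + 625 + 500 + 450 + 375 + 275 + 250 + 225 + 225 + 200 + 125 = 5325 L.
Lower bound: ⌈5325/775⌉ = 7 storage lockers.
A packing using 8 storage lockers:
  locker 1: 700 = 700
  locker 2: 700 = 700
  locker 3: 675 = 675
  locker 4: 625 + 125 = 750
  locker 5: 500 + 275 = 775
  locker 6: 450 + 250 = 700
  locker 7: 375 + 225 = 600
  locker 8: 225 + 200 = 425
No arrangement into 7 storage lockers stays within capacity, so 8 is optimal.

8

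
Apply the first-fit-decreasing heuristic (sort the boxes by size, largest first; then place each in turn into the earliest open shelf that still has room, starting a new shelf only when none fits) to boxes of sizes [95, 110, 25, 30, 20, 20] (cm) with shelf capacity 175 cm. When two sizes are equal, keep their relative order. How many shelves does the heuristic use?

2

Sorted descending: 110, 95, 30, 25, 20, 20.
  110 → shelf 1 (new)  [load 110/175]
  95 → shelf 2 (new)  [load 95/175]
  30 → shelf 1  [load 140/175]
  25 → shelf 1  [load 165/175]
  20 → shelf 2  [load 115/175]
  20 → shelf 2  [load 135/175]
2 shelves opened.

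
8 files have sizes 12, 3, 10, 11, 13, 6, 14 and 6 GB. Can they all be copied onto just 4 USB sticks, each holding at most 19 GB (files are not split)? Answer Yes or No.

No

Total = 75 GB; ⌈75/19⌉ = 4.
5 files each exceed half the capacity and cannot share a USB stick, forcing at least 5 USB sticks.
At least 5 USB sticks are required, but only 4 are allowed.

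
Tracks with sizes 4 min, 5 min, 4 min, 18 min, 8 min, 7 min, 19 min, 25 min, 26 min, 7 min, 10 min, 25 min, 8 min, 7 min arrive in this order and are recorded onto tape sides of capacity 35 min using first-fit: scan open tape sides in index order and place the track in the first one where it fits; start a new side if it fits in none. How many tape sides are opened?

6

  4 → side 1 (new)  [load 4/35]
  5 → side 1  [load 9/35]
  4 → side 1  [load 13/35]
  18 → side 1  [load 31/35]
  8 → side 2 (new)  [load 8/35]
  7 → side 2  [load 15/35]
  19 → side 2  [load 34/35]
  25 → side 3 (new)  [load 25/35]
  26 → side 4 (new)  [load 26/35]
  7 → side 3  [load 32/35]
  10 → side 5 (new)  [load 10/35]
  25 → side 5  [load 35/35]
  8 → side 4  [load 34/35]
  7 → side 6 (new)  [load 7/35]
6 tape sides opened.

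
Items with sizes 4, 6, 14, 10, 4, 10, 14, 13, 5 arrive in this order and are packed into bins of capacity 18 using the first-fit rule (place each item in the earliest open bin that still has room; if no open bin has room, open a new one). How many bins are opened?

  4 → bin 1 (new)  [load 4/18]
  6 → bin 1  [load 10/18]
  14 → bin 2 (new)  [load 14/18]
  10 → bin 3 (new)  [load 10/18]
  4 → bin 1  [load 14/18]
  10 → bin 4 (new)  [load 10/18]
  14 → bin 5 (new)  [load 14/18]
  13 → bin 6 (new)  [load 13/18]
  5 → bin 3  [load 15/18]
6 bins opened.

6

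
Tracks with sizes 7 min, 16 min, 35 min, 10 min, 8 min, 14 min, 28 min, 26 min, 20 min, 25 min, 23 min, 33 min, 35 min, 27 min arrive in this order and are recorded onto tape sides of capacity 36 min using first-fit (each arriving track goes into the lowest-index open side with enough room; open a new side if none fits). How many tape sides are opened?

11

  7 → side 1 (new)  [load 7/36]
  16 → side 1  [load 23/36]
  35 → side 2 (new)  [load 35/36]
  10 → side 1  [load 33/36]
  8 → side 3 (new)  [load 8/36]
  14 → side 3  [load 22/36]
  28 → side 4 (new)  [load 28/36]
  26 → side 5 (new)  [load 26/36]
  20 → side 6 (new)  [load 20/36]
  25 → side 7 (new)  [load 25/36]
  23 → side 8 (new)  [load 23/36]
  33 → side 9 (new)  [load 33/36]
  35 → side 10 (new)  [load 35/36]
  27 → side 11 (new)  [load 27/36]
11 tape sides opened.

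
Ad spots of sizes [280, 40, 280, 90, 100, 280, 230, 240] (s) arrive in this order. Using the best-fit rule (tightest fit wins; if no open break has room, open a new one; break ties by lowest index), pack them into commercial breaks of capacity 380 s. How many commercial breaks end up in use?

  280 → break 1 (new)  [load 280/380]
  40 → break 1  [load 320/380]
  280 → break 2 (new)  [load 280/380]
  90 → break 2  [load 370/380]
  100 → break 3 (new)  [load 100/380]
  280 → break 3  [load 380/380]
  230 → break 4 (new)  [load 230/380]
  240 → break 5 (new)  [load 240/380]
5 commercial breaks opened.

5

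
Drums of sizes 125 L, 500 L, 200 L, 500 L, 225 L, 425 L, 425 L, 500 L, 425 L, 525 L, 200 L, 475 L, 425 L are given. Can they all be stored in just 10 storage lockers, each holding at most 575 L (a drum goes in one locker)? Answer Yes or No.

Total = 4950 L; ⌈4950/575⌉ = 9.
The bound of 9 does not rule out 10, but exhaustive search shows no assignment into 10 storage lockers of capacity 575 L exists — the minimum is 11.

No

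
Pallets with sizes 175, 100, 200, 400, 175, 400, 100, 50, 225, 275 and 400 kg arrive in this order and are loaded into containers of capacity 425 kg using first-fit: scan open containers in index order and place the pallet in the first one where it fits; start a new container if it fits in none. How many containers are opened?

7

  175 → container 1 (new)  [load 175/425]
  100 → container 1  [load 275/425]
  200 → container 2 (new)  [load 200/425]
  400 → container 3 (new)  [load 400/425]
  175 → container 2  [load 375/425]
  400 → container 4 (new)  [load 400/425]
  100 → container 1  [load 375/425]
  50 → container 1  [load 425/425]
  225 → container 5 (new)  [load 225/425]
  275 → container 6 (new)  [load 275/425]
  400 → container 7 (new)  [load 400/425]
7 containers opened.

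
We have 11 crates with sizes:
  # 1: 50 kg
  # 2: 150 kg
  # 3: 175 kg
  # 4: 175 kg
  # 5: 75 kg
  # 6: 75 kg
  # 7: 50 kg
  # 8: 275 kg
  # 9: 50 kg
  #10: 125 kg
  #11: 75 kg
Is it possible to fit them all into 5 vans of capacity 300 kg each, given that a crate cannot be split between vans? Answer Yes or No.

Yes

A valid assignment using 5 vans:
  van 1: 275 = 275
  van 2: 175 + 125 = 300
  van 3: 175 + 75 + 50 = 300
  van 4: 150 + 75 + 75 = 300
  van 5: 50 + 50 = 100
Every load is within 300 kg, so 5 vans suffice.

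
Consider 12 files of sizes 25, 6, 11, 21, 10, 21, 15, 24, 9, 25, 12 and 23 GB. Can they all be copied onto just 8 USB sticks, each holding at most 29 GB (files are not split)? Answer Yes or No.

Total = 202 GB; ⌈202/29⌉ = 7.
The bound of 7 does not rule out 8, but exhaustive search shows no assignment into 8 USB sticks of capacity 29 GB exists — the minimum is 9.

No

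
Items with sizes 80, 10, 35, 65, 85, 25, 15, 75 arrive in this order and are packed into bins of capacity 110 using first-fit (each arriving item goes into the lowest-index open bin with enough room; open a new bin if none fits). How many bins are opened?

4

  80 → bin 1 (new)  [load 80/110]
  10 → bin 1  [load 90/110]
  35 → bin 2 (new)  [load 35/110]
  65 → bin 2  [load 100/110]
  85 → bin 3 (new)  [load 85/110]
  25 → bin 3  [load 110/110]
  15 → bin 1  [load 105/110]
  75 → bin 4 (new)  [load 75/110]
4 bins opened.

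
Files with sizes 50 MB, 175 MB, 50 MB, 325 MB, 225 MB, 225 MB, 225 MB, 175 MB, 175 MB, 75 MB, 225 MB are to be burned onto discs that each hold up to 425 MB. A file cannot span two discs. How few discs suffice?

Total = 325 + 225 + 225 + 225 + 225 + 175 + 175 + 175 + 75 + 50 + 50 = 1925 MB.
Lower bound: ⌈1925/425⌉ = 5 discs.
A packing using 5 discs:
  disc 1: 325 + 75 = 400
  disc 2: 225 + 175 = 400
  disc 3: 225 + 175 = 400
  disc 4: 225 + 175 = 400
  disc 5: 225 + 50 + 50 = 325
This matches the lower bound, so 5 is optimal.

5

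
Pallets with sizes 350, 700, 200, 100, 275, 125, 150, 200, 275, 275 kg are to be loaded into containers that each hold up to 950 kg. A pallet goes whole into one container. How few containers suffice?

3

Total = 700 + 350 + 275 + 275 + 275 + 200 + 200 + 150 + 125 + 100 = 2650 kg.
Lower bound: ⌈2650/950⌉ = 3 containers.
A packing using 3 containers:
  container 1: 700 + 200 = 900
  container 2: 350 + 275 + 275 = 900
  container 3: 275 + 200 + 150 + 125 + 100 = 850
This matches the lower bound, so 3 is optimal.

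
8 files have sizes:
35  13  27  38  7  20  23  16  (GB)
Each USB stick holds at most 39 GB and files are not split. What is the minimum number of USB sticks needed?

5

Total = 38 + 35 + 27 + 23 + 20 + 16 + 13 + 7 = 179 GB.
Lower bound: ⌈179/39⌉ = 5 USB sticks.
A packing using 5 USB sticks:
  USB stick 1: 38 = 38
  USB stick 2: 35 = 35
  USB stick 3: 27 + 7 = 34
  USB stick 4: 23 + 16 = 39
  USB stick 5: 20 + 13 = 33
This matches the lower bound, so 5 is optimal.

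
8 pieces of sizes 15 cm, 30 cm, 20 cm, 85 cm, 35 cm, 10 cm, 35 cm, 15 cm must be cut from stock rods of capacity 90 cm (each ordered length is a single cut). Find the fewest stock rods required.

Total = 85 + 35 + 35 + 30 + 20 + 15 + 15 + 10 = 245 cm.
Lower bound: ⌈245/90⌉ = 3 stock rods.
A packing using 3 stock rods:
  stock rod 1: 85 = 85
  stock rod 2: 35 + 35 + 20 = 90
  stock rod 3: 30 + 15 + 15 + 10 = 70
This matches the lower bound, so 3 is optimal.

3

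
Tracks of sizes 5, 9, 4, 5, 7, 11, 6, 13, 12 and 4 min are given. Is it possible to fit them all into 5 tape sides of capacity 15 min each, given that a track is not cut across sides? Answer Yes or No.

Total = 76 min; ⌈76/15⌉ = 6.
At least 6 tape sides are required, but only 5 are allowed.

No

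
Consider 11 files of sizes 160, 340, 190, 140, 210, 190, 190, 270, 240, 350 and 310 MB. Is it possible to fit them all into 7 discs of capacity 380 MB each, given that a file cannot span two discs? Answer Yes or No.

Total = 2590 MB; ⌈2590/380⌉ = 7.
The bound of 7 does not rule out 7, but exhaustive search shows no assignment into 7 discs of capacity 380 MB exists — the minimum is 8.

No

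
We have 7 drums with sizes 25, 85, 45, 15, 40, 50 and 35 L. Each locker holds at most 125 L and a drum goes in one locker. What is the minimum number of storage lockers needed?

3

Total = 85 + 50 + 45 + 40 + 35 + 25 + 15 = 295 L.
Lower bound: ⌈295/125⌉ = 3 storage lockers.
A packing using 3 storage lockers:
  locker 1: 85 + 40 = 125
  locker 2: 50 + 45 + 25 = 120
  locker 3: 35 + 15 = 50
This matches the lower bound, so 3 is optimal.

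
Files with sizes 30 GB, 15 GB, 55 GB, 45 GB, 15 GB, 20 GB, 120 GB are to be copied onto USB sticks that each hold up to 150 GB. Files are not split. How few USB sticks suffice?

Total = 120 + 55 + 45 + 30 + 20 + 15 + 15 = 300 GB.
Lower bound: ⌈300/150⌉ = 2 USB sticks.
A packing using 2 USB sticks:
  USB stick 1: 120 + 30 = 150
  USB stick 2: 55 + 45 + 20 + 15 + 15 = 150
This matches the lower bound, so 2 is optimal.

2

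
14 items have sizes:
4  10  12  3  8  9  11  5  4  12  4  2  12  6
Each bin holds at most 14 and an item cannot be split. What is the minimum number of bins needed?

8

Total = 12 + 12 + 12 + 11 + 10 + 9 + 8 + 6 + 5 + 4 + 4 + 4 + 3 + 2 = 102.
Lower bound: ⌈102/14⌉ = 8 bins.
A packing using 8 bins:
  bin 1: 12 + 2 = 14
  bin 2: 12 = 12
  bin 3: 12 = 12
  bin 4: 11 + 3 = 14
  bin 5: 10 + 4 = 14
  bin 6: 9 + 5 = 14
  bin 7: 8 + 6 = 14
  bin 8: 4 + 4 = 8
This matches the lower bound, so 8 is optimal.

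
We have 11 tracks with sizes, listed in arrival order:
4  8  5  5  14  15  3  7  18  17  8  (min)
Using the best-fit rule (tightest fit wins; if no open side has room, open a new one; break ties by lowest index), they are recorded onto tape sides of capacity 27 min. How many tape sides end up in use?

  4 → side 1 (new)  [load 4/27]
  8 → side 1  [load 12/27]
  5 → side 1  [load 17/27]
  5 → side 1  [load 22/27]
  14 → side 2 (new)  [load 14/27]
  15 → side 3 (new)  [load 15/27]
  3 → side 1  [load 25/27]
  7 → side 3  [load 22/27]
  18 → side 4 (new)  [load 18/27]
  17 → side 5 (new)  [load 17/27]
  8 → side 4  [load 26/27]
5 tape sides opened.

5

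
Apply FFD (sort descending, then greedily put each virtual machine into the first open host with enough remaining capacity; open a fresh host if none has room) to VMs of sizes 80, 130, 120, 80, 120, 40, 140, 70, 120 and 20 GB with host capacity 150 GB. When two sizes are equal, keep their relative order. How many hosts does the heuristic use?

7

Sorted descending: 140, 130, 120, 120, 120, 80, 80, 70, 40, 20.
  140 → host 1 (new)  [load 140/150]
  130 → host 2 (new)  [load 130/150]
  120 → host 3 (new)  [load 120/150]
  120 → host 4 (new)  [load 120/150]
  120 → host 5 (new)  [load 120/150]
  80 → host 6 (new)  [load 80/150]
  80 → host 7 (new)  [load 80/150]
  70 → host 6  [load 150/150]
  40 → host 7  [load 120/150]
  20 → host 2  [load 150/150]
7 hosts opened.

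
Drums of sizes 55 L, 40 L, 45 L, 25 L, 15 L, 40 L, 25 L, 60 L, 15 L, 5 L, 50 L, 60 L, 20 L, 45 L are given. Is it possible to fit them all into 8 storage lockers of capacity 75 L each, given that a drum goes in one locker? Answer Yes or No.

Yes

A valid assignment using 8 storage lockers:
  locker 1: 60 + 15 = 75
  locker 2: 60 + 15 = 75
  locker 3: 55 + 20 = 75
  locker 4: 50 + 25 = 75
  locker 5: 45 + 25 + 5 = 75
  locker 6: 45 = 45
  locker 7: 40 = 40
  locker 8: 40 = 40
Every load is within 75 L, so 8 storage lockers suffice.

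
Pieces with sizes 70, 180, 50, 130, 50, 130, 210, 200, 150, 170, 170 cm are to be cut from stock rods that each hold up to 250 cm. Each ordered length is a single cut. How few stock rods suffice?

8

Total = 210 + 200 + 180 + 170 + 170 + 150 + 130 + 130 + 70 + 50 + 50 = 1510 cm.
Lower bound: ⌈1510/250⌉ = 7 stock rods.
Also, 8 pieces each exceed 125 cm, and no two of those can share a stock rod, so at least 8 stock rods are needed.
A packing using 8 stock rods:
  stock rod 1: 210 = 210
  stock rod 2: 200 + 50 = 250
  stock rod 3: 180 + 70 = 250
  stock rod 4: 170 + 50 = 220
  stock rod 5: 170 = 170
  stock rod 6: 150 = 150
  stock rod 7: 130 = 130
  stock rod 8: 130 = 130
This matches the lower bound, so 8 is optimal.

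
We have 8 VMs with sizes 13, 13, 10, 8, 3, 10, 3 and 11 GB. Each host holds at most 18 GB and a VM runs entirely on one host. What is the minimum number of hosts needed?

5

Total = 13 + 13 + 11 + 10 + 10 + 8 + 3 + 3 = 71 GB.
Lower bound: ⌈71/18⌉ = 4 hosts.
Also, 5 VMs each exceed 9 GB, and no two of those can share a host, so at least 5 hosts are needed.
A packing using 5 hosts:
  host 1: 13 + 3 = 16
  host 2: 13 + 3 = 16
  host 3: 11 = 11
  host 4: 10 + 8 = 18
  host 5: 10 = 10
This matches the lower bound, so 5 is optimal.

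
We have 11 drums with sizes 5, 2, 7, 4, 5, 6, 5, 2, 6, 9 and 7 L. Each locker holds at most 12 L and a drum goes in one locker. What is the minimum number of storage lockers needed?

Total = 9 + 7 + 7 + 6 + 6 + 5 + 5 + 5 + 4 + 2 + 2 = 58 L.
Lower bound: ⌈58/12⌉ = 5 storage lockers.
A packing using 5 storage lockers:
  locker 1: 9 + 2 = 11
  locker 2: 7 + 5 = 12
  locker 3: 7 + 5 = 12
  locker 4: 6 + 6 = 12
  locker 5: 5 + 4 + 2 = 11
This matches the lower bound, so 5 is optimal.

5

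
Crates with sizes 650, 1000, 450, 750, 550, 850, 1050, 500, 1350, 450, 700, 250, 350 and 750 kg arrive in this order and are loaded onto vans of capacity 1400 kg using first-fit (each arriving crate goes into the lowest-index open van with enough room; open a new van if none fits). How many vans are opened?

8

  650 → van 1 (new)  [load 650/1400]
  1000 → van 2 (new)  [load 1000/1400]
  450 → van 1  [load 1100/1400]
  750 → van 3 (new)  [load 750/1400]
  550 → van 3  [load 1300/1400]
  850 → van 4 (new)  [load 850/1400]
  1050 → van 5 (new)  [load 1050/1400]
  500 → van 4  [load 1350/1400]
  1350 → van 6 (new)  [load 1350/1400]
  450 → van 7 (new)  [load 450/1400]
  700 → van 7  [load 1150/1400]
  250 → van 1  [load 1350/1400]
  350 → van 2  [load 1350/1400]
  750 → van 8 (new)  [load 750/1400]
8 vans opened.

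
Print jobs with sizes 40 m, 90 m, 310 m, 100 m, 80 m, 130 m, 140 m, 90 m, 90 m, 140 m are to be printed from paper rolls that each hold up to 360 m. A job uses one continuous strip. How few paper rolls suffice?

4

Total = 310 + 140 + 140 + 130 + 100 + 90 + 90 + 90 + 80 + 40 = 1210 m.
Lower bound: ⌈1210/360⌉ = 4 paper rolls.
A packing using 4 paper rolls:
  roll 1: 310 + 40 = 350
  roll 2: 140 + 140 + 80 = 360
  roll 3: 130 + 100 + 90 = 320
  roll 4: 90 + 90 = 180
This matches the lower bound, so 4 is optimal.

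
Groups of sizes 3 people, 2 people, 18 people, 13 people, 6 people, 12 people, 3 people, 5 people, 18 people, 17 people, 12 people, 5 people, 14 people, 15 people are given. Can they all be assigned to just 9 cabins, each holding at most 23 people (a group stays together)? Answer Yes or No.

A valid assignment using 8 cabins:
  cabin 1: 18 + 5 = 23
  cabin 2: 18 + 5 = 23
  cabin 3: 17 + 6 = 23
  cabin 4: 15 + 3 + 3 + 2 = 23
  cabin 5: 14 = 14
  cabin 6: 13 = 13
  cabin 7: 12 = 12
  cabin 8: 12 = 12
That uses only 8 ≤ 9, so 9 cabins are enough.

Yes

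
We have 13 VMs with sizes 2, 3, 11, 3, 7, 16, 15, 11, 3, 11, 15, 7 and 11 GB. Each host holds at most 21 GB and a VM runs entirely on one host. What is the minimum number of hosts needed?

Total = 16 + 15 + 15 + 11 + 11 + 11 + 11 + 7 + 7 + 3 + 3 + 3 + 2 = 115 GB.
Lower bound: ⌈115/21⌉ = 6 hosts.
Also, 7 VMs each exceed 21/2 GB, and no two of those can share a host, so at least 7 hosts are needed.
A packing using 7 hosts:
  host 1: 16 + 3 + 2 = 21
  host 2: 15 + 3 + 3 = 21
  host 3: 15 = 15
  host 4: 11 + 7 = 18
  host 5: 11 + 7 = 18
  host 6: 11 = 11
  host 7: 11 = 11
This matches the lower bound, so 7 is optimal.

7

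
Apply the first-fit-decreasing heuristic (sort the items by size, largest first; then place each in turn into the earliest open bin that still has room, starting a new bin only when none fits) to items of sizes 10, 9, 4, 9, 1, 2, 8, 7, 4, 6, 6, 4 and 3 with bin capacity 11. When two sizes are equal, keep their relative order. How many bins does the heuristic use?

7

Sorted descending: 10, 9, 9, 8, 7, 6, 6, 4, 4, 4, 3, 2, 1.
  10 → bin 1 (new)  [load 10/11]
  9 → bin 2 (new)  [load 9/11]
  9 → bin 3 (new)  [load 9/11]
  8 → bin 4 (new)  [load 8/11]
  7 → bin 5 (new)  [load 7/11]
  6 → bin 6 (new)  [load 6/11]
  6 → bin 7 (new)  [load 6/11]
  4 → bin 5  [load 11/11]
  4 → bin 6  [load 10/11]
  4 → bin 7  [load 10/11]
  3 → bin 4  [load 11/11]
  2 → bin 2  [load 11/11]
  1 → bin 1  [load 11/11]
7 bins opened.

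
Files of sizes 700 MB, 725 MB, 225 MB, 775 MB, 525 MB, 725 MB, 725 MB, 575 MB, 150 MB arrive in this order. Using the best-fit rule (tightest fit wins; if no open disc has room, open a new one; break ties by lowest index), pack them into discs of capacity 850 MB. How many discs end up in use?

7

  700 → disc 1 (new)  [load 700/850]
  725 → disc 2 (new)  [load 725/850]
  225 → disc 3 (new)  [load 225/850]
  775 → disc 4 (new)  [load 775/850]
  525 → disc 3  [load 750/850]
  725 → disc 5 (new)  [load 725/850]
  725 → disc 6 (new)  [load 725/850]
  575 → disc 7 (new)  [load 575/850]
  150 → disc 1  [load 850/850]
7 discs opened.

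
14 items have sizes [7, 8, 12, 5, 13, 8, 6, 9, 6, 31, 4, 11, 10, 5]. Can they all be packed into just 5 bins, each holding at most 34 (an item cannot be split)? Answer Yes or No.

A valid assignment using 5 bins:
  bin 1: 31 = 31
  bin 2: 13 + 12 + 9 = 34
  bin 3: 11 + 10 + 8 + 5 = 34
  bin 4: 8 + 7 + 6 + 6 + 5 = 32
  bin 5: 4 = 4
Every load is within 34, so 5 bins suffice.

Yes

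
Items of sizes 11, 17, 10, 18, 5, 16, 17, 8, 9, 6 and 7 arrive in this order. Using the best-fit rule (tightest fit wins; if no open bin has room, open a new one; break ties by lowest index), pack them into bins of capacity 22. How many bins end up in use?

  11 → bin 1 (new)  [load 11/22]
  17 → bin 2 (new)  [load 17/22]
  10 → bin 1  [load 21/22]
  18 → bin 3 (new)  [load 18/22]
  5 → bin 2  [load 22/22]
  16 → bin 4 (new)  [load 16/22]
  17 → bin 5 (new)  [load 17/22]
  8 → bin 6 (new)  [load 8/22]
  9 → bin 6  [load 17/22]
  6 → bin 4  [load 22/22]
  7 → bin 7 (new)  [load 7/22]
7 bins opened.

7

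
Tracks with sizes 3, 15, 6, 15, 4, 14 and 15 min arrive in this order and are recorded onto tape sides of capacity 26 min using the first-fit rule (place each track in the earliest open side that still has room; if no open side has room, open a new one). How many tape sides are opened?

  3 → side 1 (new)  [load 3/26]
  15 → side 1  [load 18/26]
  6 → side 1  [load 24/26]
  15 → side 2 (new)  [load 15/26]
  4 → side 2  [load 19/26]
  14 → side 3 (new)  [load 14/26]
  15 → side 4 (new)  [load 15/26]
4 tape sides opened.

4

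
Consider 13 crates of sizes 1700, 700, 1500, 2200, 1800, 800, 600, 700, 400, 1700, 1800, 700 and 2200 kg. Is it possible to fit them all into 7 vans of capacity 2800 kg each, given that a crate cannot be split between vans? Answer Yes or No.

Yes

A valid assignment using 7 vans:
  van 1: 2200 + 600 = 2800
  van 2: 2200 + 400 = 2600
  van 3: 1800 + 800 = 2600
  van 4: 1800 + 700 = 2500
  van 5: 1700 + 700 = 2400
  van 6: 1700 + 700 = 2400
  van 7: 1500 = 1500
Every load is within 2800 kg, so 7 vans suffice.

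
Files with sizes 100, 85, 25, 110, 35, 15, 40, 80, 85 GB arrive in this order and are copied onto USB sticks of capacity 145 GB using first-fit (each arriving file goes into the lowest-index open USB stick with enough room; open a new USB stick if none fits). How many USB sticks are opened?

5

  100 → USB stick 1 (new)  [load 100/145]
  85 → USB stick 2 (new)  [load 85/145]
  25 → USB stick 1  [load 125/145]
  110 → USB stick 3 (new)  [load 110/145]
  35 → USB stick 2  [load 120/145]
  15 → USB stick 1  [load 140/145]
  40 → USB stick 4 (new)  [load 40/145]
  80 → USB stick 4  [load 120/145]
  85 → USB stick 5 (new)  [load 85/145]
5 USB sticks opened.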